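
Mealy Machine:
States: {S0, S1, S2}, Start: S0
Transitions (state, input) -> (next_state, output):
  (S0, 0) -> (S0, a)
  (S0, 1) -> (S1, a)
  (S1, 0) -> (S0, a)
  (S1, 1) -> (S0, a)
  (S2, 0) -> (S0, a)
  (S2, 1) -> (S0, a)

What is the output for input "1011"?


Step-by-step:
  (S0, 1) -> (S1, a)
  (S1, 0) -> (S0, a)
  (S0, 1) -> (S1, a)
  (S1, 1) -> (S0, a)

"aaaa"


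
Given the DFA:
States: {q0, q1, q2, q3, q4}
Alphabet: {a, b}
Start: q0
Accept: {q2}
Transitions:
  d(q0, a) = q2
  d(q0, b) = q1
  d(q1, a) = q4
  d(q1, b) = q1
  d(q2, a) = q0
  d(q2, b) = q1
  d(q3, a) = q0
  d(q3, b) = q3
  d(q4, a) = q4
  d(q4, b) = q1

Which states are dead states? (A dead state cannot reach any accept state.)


Forward reachability from each state:
  q0 -> reaches accept state q2 (live)
  q1 -> reaches {q1, q4}, no accept state (dead)
  q2 -> reaches accept state q2 (live)
  q3 -> reaches accept state q2 (live)
  q4 -> reaches {q1, q4}, no accept state (dead)

{q1, q4}


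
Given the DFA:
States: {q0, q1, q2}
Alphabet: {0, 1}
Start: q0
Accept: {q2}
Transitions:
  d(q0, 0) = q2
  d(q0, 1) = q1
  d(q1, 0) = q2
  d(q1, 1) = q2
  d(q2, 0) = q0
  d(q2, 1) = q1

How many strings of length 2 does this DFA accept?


Enumerating all length-2 strings:
  "00" -> q0 [reject]
  "01" -> q1 [reject]
  "10" -> q2 [accept]
  "11" -> q2 [accept]

2 out of 4


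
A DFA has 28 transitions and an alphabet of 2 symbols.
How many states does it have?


Each state has exactly one transition per symbol.
states = transitions / |alphabet| = 28 / 2 = 14

14


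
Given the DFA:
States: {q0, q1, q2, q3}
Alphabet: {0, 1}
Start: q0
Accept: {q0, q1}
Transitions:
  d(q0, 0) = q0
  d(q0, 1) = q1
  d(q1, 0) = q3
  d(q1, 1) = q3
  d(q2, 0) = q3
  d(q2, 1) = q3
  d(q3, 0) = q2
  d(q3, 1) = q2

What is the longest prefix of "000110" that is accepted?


Run the DFA, marking each prefix where the state is accepting:
  "" -> q0 [accept]
  "0" -> q0 [accept]
  "00" -> q0 [accept]
  "000" -> q0 [accept]
  "0001" -> q1 [accept]
  "00011" -> q3 [reject]
  "000110" -> q2 [reject]

"0001"


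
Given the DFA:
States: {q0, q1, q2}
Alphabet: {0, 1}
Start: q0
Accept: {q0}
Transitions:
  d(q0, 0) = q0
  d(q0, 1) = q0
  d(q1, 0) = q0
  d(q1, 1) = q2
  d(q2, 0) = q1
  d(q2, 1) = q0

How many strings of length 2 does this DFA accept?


Enumerating all length-2 strings:
  "00" -> q0 [accept]
  "01" -> q0 [accept]
  "10" -> q0 [accept]
  "11" -> q0 [accept]

4 out of 4


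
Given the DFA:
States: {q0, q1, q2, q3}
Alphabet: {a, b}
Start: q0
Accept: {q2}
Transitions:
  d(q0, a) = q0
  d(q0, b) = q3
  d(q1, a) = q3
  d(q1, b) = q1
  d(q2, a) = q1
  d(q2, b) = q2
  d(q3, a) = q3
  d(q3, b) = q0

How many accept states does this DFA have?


Accept states listed: {q2}
Counting: q2(1)

1


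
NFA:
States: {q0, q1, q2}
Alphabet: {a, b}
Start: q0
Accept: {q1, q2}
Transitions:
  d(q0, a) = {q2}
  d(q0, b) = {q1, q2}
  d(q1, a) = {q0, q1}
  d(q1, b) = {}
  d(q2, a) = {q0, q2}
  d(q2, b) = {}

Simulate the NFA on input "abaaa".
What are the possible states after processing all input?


Start: {q0}
  --a--> {q2}
  --b--> {}
  --a--> {}
  --a--> {}
  --a--> {}

{} (empty set, no valid transitions)


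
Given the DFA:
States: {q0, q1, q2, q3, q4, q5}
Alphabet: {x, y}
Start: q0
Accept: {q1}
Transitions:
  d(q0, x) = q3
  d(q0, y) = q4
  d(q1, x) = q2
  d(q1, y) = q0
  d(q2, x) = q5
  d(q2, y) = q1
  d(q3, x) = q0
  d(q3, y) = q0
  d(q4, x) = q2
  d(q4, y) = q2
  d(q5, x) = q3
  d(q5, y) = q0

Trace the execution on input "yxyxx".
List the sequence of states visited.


Input: yxyxx
d(q0, y) = q4
d(q4, x) = q2
d(q2, y) = q1
d(q1, x) = q2
d(q2, x) = q5


q0 -> q4 -> q2 -> q1 -> q2 -> q5


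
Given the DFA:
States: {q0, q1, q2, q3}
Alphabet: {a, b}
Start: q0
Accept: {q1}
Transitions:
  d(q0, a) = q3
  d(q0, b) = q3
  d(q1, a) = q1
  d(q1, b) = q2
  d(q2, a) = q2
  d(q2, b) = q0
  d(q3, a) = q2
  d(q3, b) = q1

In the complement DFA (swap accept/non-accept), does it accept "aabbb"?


Trace: q0 -> q3 -> q2 -> q0 -> q3 -> q1
Final: q1
Original accept: {q1}
Complement: q1 is in original accept

No, complement rejects (original accepts)


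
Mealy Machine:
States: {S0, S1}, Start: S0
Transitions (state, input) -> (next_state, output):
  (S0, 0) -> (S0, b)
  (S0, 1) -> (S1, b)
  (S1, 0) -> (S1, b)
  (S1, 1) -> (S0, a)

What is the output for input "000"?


Step-by-step:
  (S0, 0) -> (S0, b)
  (S0, 0) -> (S0, b)
  (S0, 0) -> (S0, b)

"bbb"


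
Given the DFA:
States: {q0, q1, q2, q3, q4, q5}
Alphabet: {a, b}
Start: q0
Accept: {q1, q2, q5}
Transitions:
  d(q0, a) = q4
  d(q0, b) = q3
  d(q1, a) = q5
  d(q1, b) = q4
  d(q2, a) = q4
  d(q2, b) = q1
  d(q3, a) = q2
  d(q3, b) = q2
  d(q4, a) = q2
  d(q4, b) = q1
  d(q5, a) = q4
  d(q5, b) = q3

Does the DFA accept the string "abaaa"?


Trace: q0 -> q4 -> q1 -> q5 -> q4 -> q2
Final state: q2
Accept states: {q1, q2, q5}

Yes, accepted (final state q2 is an accept state)


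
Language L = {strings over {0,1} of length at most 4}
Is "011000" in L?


length = 6

No, "011000" is not in L


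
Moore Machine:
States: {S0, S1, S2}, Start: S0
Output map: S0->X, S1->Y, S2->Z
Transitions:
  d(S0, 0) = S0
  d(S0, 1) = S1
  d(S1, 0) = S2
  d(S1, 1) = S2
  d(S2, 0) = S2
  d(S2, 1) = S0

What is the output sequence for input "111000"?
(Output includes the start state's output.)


Start: S0 (output X)
  --1--> S1 (output Y)
  --1--> S2 (output Z)
  --1--> S0 (output X)
  --0--> S0 (output X)
  --0--> S0 (output X)
  --0--> S0 (output X)

"XYZXXXX"


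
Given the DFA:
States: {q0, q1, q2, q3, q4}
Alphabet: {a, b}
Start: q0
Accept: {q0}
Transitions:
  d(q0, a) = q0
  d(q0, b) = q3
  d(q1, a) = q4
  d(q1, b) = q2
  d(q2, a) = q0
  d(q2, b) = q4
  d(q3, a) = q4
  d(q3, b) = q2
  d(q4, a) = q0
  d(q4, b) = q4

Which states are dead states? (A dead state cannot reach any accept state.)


Forward reachability from each state:
  q0 -> reaches accept state q0 (live)
  q1 -> reaches accept state q0 (live)
  q2 -> reaches accept state q0 (live)
  q3 -> reaches accept state q0 (live)
  q4 -> reaches accept state q0 (live)

None (all states can reach an accept state)


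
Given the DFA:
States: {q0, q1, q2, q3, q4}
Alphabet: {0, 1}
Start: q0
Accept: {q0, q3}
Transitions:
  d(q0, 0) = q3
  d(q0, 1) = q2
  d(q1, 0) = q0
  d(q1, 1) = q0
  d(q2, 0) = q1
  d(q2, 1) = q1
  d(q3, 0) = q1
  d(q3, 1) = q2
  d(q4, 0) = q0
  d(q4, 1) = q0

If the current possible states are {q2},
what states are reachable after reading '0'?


Apply transition on '0' from each current state:
  d(q2, 0) = q1

{q1}


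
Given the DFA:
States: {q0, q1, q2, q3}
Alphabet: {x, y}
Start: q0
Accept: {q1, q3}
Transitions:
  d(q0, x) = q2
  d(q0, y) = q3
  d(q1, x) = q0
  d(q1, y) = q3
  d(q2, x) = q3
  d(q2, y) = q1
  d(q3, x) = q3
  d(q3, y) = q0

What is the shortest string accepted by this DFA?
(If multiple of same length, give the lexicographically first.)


BFS by string length (lex-first path to each state shown):
  len 0: q0<-""
  len 1: q2<-"x", q3<-"y"
Found accept state at length 1.

"y"


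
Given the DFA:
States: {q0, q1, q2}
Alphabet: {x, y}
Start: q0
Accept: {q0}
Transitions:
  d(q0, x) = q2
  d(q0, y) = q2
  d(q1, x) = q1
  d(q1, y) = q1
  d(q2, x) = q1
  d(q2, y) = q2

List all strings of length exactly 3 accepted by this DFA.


All strings of length 3: 8 total
Accepted: 0

None


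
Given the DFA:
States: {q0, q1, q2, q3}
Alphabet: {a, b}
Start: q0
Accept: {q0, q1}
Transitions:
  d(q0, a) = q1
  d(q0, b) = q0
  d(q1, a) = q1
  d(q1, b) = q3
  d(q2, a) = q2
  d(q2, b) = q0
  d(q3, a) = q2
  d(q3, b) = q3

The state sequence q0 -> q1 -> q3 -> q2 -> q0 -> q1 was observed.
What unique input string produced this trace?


Trace back each transition to find the symbol:
  q0 --[a]--> q1
  q1 --[b]--> q3
  q3 --[a]--> q2
  q2 --[b]--> q0
  q0 --[a]--> q1

"ababa"


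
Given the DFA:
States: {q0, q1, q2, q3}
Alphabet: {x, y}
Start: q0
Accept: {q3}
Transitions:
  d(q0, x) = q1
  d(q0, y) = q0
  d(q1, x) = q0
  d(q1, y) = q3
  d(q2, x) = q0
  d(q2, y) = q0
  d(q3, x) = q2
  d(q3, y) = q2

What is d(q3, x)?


Looking up transition d(q3, x)

q2


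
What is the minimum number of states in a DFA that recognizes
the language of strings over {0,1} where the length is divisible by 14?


States track (length) mod 14.
Need 14 states: one per remainder 0..13; accept = remainder 0.

14


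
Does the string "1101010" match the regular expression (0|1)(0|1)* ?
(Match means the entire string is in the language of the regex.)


|string| = 7; first = '1'; last = '0'

Yes, "1101010" matches (0|1)(0|1)*


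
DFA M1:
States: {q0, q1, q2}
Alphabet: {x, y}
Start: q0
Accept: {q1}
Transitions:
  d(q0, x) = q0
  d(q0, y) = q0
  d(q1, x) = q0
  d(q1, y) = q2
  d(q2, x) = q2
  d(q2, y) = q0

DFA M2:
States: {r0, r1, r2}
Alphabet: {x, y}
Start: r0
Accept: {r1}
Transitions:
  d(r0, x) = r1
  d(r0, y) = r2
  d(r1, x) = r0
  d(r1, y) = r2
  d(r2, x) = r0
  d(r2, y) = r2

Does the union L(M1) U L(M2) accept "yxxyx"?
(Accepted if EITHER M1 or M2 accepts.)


M1: final=q0 accepted=False
M2: final=r0 accepted=False

No, union rejects (neither accepts)


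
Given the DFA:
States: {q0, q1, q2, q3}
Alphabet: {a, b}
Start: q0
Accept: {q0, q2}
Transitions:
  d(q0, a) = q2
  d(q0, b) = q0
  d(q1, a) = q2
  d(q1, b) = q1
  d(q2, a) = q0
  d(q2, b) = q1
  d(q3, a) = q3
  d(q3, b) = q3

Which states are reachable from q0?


BFS from q0:
  layer 0: {q0}
  layer 1: {q2}
  layer 2: {q1}

{q0, q1, q2}


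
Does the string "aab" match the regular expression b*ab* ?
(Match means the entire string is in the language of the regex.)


|string| = 3; first = 'a'; last = 'b'

No, "aab" does not match b*ab*


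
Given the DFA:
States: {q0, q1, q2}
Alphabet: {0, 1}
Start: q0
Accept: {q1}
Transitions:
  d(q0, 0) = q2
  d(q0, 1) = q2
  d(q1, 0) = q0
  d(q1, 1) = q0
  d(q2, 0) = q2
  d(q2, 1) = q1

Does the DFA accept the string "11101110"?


Trace: q0 -> q2 -> q1 -> q0 -> q2 -> q1 -> q0 -> q2 -> q2
Final state: q2
Accept states: {q1}

No, rejected (final state q2 is not an accept state)


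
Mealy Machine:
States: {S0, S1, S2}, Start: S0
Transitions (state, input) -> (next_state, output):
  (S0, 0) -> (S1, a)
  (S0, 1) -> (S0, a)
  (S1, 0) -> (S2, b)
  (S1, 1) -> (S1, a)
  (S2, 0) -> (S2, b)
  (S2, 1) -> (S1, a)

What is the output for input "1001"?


Step-by-step:
  (S0, 1) -> (S0, a)
  (S0, 0) -> (S1, a)
  (S1, 0) -> (S2, b)
  (S2, 1) -> (S1, a)

"aaba"


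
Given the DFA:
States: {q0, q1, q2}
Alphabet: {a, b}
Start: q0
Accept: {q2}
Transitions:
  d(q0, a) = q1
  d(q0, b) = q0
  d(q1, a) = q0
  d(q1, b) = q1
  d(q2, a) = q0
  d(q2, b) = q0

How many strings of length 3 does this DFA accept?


Enumerating all length-3 strings:
  "aaa" -> q1 [reject]
  "aab" -> q0 [reject]
  "aba" -> q0 [reject]
  "abb" -> q1 [reject]
  "baa" -> q0 [reject]
  "bab" -> q1 [reject]
  "bba" -> q1 [reject]
  "bbb" -> q0 [reject]

0 out of 8


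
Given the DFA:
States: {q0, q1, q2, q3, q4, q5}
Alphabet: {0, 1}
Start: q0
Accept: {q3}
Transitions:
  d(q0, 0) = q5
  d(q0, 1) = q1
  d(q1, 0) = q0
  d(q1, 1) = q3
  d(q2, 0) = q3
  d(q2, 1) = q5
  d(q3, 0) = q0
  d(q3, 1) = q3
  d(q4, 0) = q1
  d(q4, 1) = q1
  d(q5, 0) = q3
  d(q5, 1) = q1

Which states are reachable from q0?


BFS from q0:
  layer 0: {q0}
  layer 1: {q1, q5}
  layer 2: {q3}

{q0, q1, q3, q5}


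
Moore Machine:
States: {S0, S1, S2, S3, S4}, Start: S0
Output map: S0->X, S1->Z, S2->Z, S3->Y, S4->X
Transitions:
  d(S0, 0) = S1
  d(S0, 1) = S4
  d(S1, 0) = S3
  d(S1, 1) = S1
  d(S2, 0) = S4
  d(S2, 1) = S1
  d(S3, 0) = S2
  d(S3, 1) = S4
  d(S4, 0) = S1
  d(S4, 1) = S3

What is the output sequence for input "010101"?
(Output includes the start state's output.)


Start: S0 (output X)
  --0--> S1 (output Z)
  --1--> S1 (output Z)
  --0--> S3 (output Y)
  --1--> S4 (output X)
  --0--> S1 (output Z)
  --1--> S1 (output Z)

"XZZYXZZ"


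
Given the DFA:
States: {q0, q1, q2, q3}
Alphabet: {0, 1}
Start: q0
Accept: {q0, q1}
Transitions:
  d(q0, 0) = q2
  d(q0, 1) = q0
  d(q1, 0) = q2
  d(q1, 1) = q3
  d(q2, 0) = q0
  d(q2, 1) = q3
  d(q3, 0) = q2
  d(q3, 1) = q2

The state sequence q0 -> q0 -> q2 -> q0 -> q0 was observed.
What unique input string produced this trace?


Trace back each transition to find the symbol:
  q0 --[1]--> q0
  q0 --[0]--> q2
  q2 --[0]--> q0
  q0 --[1]--> q0

"1001"


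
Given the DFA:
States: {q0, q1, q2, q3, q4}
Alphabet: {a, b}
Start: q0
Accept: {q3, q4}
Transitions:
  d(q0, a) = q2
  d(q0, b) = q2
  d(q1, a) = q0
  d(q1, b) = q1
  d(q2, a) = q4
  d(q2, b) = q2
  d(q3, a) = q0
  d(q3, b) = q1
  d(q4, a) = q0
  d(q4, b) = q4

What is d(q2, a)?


Looking up transition d(q2, a)

q4


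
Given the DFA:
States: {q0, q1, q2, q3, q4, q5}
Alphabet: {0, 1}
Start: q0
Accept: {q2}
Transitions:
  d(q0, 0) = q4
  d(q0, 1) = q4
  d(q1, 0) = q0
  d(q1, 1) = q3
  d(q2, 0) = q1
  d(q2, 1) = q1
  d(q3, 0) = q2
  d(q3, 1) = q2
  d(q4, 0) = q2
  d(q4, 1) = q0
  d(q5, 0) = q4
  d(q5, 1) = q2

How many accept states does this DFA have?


Accept states listed: {q2}
Counting: q2(1)

1


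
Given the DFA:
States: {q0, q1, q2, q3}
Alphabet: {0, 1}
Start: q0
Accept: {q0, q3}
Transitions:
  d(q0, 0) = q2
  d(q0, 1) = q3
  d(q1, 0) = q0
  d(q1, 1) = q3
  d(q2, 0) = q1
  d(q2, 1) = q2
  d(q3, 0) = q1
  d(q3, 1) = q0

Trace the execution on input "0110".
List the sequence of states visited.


Input: 0110
d(q0, 0) = q2
d(q2, 1) = q2
d(q2, 1) = q2
d(q2, 0) = q1


q0 -> q2 -> q2 -> q2 -> q1


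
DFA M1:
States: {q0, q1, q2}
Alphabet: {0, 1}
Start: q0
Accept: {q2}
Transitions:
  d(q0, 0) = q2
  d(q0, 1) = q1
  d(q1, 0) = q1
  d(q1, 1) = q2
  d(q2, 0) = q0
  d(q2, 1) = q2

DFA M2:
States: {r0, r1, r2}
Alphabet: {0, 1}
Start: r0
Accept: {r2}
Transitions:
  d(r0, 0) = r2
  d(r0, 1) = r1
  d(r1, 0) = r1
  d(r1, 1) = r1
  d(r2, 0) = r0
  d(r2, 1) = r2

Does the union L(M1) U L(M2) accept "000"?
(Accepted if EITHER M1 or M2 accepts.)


M1: final=q2 accepted=True
M2: final=r2 accepted=True

Yes, union accepts


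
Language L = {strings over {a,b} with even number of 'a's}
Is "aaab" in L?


count('a') = 3; 3 mod 2 = 1

No, "aaab" is not in L


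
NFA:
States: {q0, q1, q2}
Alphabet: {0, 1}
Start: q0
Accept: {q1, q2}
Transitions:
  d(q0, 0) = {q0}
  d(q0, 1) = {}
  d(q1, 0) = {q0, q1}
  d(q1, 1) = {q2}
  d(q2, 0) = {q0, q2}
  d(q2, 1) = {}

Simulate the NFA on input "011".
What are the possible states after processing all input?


Start: {q0}
  --0--> {q0}
  --1--> {}
  --1--> {}

{} (empty set, no valid transitions)


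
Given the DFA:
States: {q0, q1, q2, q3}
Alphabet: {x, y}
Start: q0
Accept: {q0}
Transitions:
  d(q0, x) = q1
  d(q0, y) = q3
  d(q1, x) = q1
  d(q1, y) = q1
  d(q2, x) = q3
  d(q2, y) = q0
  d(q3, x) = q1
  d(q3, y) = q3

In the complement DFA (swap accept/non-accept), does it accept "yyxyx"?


Trace: q0 -> q3 -> q3 -> q1 -> q1 -> q1
Final: q1
Original accept: {q0}
Complement: q1 is not in original accept

Yes, complement accepts (original rejects)


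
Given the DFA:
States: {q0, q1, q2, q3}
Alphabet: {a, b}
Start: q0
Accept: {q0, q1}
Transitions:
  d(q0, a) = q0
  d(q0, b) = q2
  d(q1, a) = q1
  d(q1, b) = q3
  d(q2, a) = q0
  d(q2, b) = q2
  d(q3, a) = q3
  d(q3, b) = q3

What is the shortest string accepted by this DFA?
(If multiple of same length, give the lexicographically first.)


BFS by string length (lex-first path to each state shown):
  len 0: q0<-""
Found accept state at length 0.

"" (empty string)


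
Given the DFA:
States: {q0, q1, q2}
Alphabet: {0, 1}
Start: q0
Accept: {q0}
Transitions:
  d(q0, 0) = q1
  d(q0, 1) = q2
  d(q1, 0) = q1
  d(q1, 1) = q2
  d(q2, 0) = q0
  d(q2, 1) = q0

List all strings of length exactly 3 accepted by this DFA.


All strings of length 3: 8 total
Accepted: 2

"010", "011"


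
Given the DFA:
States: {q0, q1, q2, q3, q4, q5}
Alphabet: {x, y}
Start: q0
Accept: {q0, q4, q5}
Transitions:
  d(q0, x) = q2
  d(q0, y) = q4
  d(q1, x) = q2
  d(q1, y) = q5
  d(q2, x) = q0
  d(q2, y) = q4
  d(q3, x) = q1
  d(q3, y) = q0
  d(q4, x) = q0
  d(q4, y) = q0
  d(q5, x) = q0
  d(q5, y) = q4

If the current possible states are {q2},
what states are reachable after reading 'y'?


Apply transition on 'y' from each current state:
  d(q2, y) = q4

{q4}


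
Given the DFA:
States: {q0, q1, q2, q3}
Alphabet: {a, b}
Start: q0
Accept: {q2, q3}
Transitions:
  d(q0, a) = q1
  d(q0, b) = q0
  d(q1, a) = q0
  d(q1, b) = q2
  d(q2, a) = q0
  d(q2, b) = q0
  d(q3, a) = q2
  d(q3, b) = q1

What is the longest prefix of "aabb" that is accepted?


Run the DFA, marking each prefix where the state is accepting:
  "" -> q0 [reject]
  "a" -> q1 [reject]
  "aa" -> q0 [reject]
  "aab" -> q0 [reject]
  "aabb" -> q0 [reject]

No prefix is accepted


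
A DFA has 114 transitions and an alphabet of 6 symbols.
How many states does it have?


Each state has exactly one transition per symbol.
states = transitions / |alphabet| = 114 / 6 = 19

19


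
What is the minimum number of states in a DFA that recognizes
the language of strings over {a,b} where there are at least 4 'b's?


States: count = 0, 1, ..., 3, and a final '>= 4' state.
Total: 4 + 1 = 5. Accept = '>= 4' state.

5


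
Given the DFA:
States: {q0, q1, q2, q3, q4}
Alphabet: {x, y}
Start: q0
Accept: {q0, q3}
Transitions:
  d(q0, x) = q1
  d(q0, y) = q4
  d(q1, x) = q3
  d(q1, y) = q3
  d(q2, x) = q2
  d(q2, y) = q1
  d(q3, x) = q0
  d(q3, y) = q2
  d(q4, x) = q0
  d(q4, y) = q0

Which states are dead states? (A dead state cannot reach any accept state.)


Forward reachability from each state:
  q0 -> reaches accept state q0 (live)
  q1 -> reaches accept state q0 (live)
  q2 -> reaches accept state q0 (live)
  q3 -> reaches accept state q0 (live)
  q4 -> reaches accept state q0 (live)

None (all states can reach an accept state)


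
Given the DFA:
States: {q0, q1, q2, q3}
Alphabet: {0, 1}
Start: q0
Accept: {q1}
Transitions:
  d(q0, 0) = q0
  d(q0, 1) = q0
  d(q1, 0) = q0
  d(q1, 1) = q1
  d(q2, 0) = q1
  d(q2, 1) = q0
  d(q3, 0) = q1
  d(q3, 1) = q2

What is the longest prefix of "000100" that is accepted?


Run the DFA, marking each prefix where the state is accepting:
  "" -> q0 [reject]
  "0" -> q0 [reject]
  "00" -> q0 [reject]
  "000" -> q0 [reject]
  "0001" -> q0 [reject]
  "00010" -> q0 [reject]
  "000100" -> q0 [reject]

No prefix is accepted


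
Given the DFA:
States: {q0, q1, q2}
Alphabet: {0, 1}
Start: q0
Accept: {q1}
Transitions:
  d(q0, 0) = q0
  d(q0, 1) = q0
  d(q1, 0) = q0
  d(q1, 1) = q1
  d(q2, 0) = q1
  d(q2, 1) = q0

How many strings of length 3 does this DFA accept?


Enumerating all length-3 strings:
  "000" -> q0 [reject]
  "001" -> q0 [reject]
  "010" -> q0 [reject]
  "011" -> q0 [reject]
  "100" -> q0 [reject]
  "101" -> q0 [reject]
  "110" -> q0 [reject]
  "111" -> q0 [reject]

0 out of 8


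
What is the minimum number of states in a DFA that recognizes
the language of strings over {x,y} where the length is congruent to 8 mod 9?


States track (length) mod 9.
Need 9 states: one per remainder 0..8; accept = remainder 8.

9


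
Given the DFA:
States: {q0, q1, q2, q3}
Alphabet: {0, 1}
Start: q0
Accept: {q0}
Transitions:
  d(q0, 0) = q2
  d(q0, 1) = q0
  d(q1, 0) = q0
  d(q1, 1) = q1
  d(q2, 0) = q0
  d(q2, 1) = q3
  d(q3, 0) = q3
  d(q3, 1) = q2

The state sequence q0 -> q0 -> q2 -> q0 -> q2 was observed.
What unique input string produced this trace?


Trace back each transition to find the symbol:
  q0 --[1]--> q0
  q0 --[0]--> q2
  q2 --[0]--> q0
  q0 --[0]--> q2

"1000"


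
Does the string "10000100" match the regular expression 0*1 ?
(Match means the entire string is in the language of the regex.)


|string| = 8; first = '1'; last = '0'

No, "10000100" does not match 0*1


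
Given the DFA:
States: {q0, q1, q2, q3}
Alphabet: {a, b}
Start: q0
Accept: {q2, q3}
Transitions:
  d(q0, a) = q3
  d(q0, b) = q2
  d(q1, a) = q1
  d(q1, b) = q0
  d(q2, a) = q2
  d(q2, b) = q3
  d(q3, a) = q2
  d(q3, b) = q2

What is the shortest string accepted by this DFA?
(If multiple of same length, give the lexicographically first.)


BFS by string length (lex-first path to each state shown):
  len 0: q0<-""
  len 1: q2<-"b", q3<-"a"
Found accept state at length 1.

"a"


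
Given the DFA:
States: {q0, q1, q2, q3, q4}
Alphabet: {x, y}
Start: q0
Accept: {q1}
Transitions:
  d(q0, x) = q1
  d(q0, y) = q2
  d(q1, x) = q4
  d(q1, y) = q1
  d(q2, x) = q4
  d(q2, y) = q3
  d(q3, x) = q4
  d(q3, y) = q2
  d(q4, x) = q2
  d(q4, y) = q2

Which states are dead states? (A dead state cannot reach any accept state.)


Forward reachability from each state:
  q0 -> reaches accept state q1 (live)
  q1 -> reaches accept state q1 (live)
  q2 -> reaches {q2, q3, q4}, no accept state (dead)
  q3 -> reaches {q2, q3, q4}, no accept state (dead)
  q4 -> reaches {q2, q3, q4}, no accept state (dead)

{q2, q3, q4}


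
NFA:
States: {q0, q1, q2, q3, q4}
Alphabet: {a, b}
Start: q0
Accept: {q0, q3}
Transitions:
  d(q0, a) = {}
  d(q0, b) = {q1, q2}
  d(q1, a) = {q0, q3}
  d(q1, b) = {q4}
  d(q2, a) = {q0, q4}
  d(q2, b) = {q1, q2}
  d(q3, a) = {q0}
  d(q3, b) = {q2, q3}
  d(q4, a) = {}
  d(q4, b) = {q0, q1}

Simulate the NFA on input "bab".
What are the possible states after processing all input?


Start: {q0}
  --b--> {q1, q2}
  --a--> {q0, q3, q4}
  --b--> {q0, q1, q2, q3}

{q0, q1, q2, q3}


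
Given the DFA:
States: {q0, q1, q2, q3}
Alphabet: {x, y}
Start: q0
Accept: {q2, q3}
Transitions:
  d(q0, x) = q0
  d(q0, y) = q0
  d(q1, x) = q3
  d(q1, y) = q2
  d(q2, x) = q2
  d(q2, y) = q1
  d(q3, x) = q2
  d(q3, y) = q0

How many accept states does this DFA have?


Accept states listed: {q2, q3}
Counting: q2(1) q3(2)

2


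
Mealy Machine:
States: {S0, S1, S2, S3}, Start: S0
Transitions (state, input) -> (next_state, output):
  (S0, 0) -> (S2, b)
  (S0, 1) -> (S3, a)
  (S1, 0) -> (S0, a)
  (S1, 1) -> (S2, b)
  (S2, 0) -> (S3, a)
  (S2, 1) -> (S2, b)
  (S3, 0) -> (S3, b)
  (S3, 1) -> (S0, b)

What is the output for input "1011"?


Step-by-step:
  (S0, 1) -> (S3, a)
  (S3, 0) -> (S3, b)
  (S3, 1) -> (S0, b)
  (S0, 1) -> (S3, a)

"abba"


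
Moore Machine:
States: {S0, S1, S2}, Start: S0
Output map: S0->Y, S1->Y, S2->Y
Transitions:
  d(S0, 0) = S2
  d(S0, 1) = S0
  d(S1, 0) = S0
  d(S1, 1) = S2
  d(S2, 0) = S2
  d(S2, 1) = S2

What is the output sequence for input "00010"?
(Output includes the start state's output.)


Start: S0 (output Y)
  --0--> S2 (output Y)
  --0--> S2 (output Y)
  --0--> S2 (output Y)
  --1--> S2 (output Y)
  --0--> S2 (output Y)

"YYYYYY"


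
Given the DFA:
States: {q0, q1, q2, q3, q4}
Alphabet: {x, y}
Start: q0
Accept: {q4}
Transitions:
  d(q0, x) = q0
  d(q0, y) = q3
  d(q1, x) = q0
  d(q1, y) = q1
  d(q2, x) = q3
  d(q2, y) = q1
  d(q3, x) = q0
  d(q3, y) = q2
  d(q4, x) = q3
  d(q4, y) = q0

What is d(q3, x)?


Looking up transition d(q3, x)

q0


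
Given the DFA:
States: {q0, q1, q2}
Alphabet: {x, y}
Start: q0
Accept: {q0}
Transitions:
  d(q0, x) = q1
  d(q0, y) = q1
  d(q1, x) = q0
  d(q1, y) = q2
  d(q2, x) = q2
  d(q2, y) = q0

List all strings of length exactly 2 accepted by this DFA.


All strings of length 2: 4 total
Accepted: 2

"xx", "yx"


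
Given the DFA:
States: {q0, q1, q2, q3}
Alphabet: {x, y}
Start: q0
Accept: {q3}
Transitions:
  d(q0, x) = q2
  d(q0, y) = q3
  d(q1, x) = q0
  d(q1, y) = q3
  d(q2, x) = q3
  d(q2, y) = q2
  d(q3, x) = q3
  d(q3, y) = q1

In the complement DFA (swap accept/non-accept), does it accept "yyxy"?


Trace: q0 -> q3 -> q1 -> q0 -> q3
Final: q3
Original accept: {q3}
Complement: q3 is in original accept

No, complement rejects (original accepts)


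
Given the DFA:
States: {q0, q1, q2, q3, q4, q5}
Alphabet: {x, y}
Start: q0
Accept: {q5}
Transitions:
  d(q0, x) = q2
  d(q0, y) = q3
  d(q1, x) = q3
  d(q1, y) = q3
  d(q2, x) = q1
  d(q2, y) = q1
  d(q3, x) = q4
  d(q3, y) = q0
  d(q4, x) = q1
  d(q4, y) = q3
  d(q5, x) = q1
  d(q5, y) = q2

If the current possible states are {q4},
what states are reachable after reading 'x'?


Apply transition on 'x' from each current state:
  d(q4, x) = q1

{q1}


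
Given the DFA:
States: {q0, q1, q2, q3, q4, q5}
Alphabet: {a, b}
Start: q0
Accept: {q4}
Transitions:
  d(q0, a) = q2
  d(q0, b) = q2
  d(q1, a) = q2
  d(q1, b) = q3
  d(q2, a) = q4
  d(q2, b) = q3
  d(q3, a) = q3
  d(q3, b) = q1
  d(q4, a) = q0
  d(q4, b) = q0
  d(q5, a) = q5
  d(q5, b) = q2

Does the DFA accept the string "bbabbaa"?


Trace: q0 -> q2 -> q3 -> q3 -> q1 -> q3 -> q3 -> q3
Final state: q3
Accept states: {q4}

No, rejected (final state q3 is not an accept state)


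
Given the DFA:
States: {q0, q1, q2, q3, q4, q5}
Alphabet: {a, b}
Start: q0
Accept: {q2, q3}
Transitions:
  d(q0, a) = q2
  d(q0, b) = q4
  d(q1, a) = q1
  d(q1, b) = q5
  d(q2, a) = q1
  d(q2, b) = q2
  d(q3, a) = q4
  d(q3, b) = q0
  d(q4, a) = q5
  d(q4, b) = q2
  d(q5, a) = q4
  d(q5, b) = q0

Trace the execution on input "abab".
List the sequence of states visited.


Input: abab
d(q0, a) = q2
d(q2, b) = q2
d(q2, a) = q1
d(q1, b) = q5


q0 -> q2 -> q2 -> q1 -> q5


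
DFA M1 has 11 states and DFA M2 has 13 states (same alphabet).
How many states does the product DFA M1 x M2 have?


Product construction pairs every M1 state with every M2 state.
11 * 13 = 143

143


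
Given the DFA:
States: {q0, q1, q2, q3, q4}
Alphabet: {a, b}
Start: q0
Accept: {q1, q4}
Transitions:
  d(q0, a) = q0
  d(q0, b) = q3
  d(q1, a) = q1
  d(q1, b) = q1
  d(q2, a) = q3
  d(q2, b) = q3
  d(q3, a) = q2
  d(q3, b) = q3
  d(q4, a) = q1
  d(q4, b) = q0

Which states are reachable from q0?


BFS from q0:
  layer 0: {q0}
  layer 1: {q3}
  layer 2: {q2}

{q0, q2, q3}


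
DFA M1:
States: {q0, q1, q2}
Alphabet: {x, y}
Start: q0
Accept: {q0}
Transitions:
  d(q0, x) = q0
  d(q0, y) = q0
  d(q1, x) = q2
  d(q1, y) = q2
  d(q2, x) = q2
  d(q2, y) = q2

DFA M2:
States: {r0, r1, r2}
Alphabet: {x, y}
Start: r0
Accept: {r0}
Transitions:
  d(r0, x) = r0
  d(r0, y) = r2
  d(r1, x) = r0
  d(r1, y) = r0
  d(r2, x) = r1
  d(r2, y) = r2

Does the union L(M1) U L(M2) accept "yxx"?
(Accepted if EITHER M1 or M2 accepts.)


M1: final=q0 accepted=True
M2: final=r0 accepted=True

Yes, union accepts


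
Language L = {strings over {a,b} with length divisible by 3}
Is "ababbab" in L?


length = 7; 7 mod 3 = 1

No, "ababbab" is not in L


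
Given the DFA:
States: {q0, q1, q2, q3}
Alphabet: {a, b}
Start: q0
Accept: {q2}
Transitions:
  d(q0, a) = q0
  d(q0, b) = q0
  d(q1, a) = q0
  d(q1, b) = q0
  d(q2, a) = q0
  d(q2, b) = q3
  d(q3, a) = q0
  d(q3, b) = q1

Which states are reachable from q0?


BFS from q0:
  layer 0: {q0}

{q0}


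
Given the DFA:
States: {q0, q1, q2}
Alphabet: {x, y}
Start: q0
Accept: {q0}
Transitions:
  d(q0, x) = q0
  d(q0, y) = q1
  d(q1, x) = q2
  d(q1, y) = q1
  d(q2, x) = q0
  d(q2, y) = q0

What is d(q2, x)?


Looking up transition d(q2, x)

q0


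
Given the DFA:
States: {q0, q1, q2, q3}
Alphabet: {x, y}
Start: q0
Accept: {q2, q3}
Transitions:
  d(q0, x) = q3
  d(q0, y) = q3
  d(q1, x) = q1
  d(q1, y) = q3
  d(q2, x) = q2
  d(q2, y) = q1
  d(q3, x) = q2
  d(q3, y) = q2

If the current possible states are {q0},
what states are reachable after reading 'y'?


Apply transition on 'y' from each current state:
  d(q0, y) = q3

{q3}


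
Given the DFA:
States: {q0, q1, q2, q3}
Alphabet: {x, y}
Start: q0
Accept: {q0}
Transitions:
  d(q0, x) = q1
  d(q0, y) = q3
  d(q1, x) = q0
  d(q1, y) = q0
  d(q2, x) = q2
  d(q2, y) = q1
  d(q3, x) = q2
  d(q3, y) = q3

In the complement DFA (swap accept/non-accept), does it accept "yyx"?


Trace: q0 -> q3 -> q3 -> q2
Final: q2
Original accept: {q0}
Complement: q2 is not in original accept

Yes, complement accepts (original rejects)


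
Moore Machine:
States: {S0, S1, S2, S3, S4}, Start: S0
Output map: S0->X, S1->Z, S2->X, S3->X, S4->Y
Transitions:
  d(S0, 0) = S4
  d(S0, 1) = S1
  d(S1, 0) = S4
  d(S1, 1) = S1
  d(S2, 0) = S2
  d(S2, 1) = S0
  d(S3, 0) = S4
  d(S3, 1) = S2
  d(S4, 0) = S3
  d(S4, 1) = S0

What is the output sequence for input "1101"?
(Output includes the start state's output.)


Start: S0 (output X)
  --1--> S1 (output Z)
  --1--> S1 (output Z)
  --0--> S4 (output Y)
  --1--> S0 (output X)

"XZZYX"


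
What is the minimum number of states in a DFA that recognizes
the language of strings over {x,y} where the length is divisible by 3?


States track (length) mod 3.
Need 3 states: one per remainder 0..2; accept = remainder 0.

3


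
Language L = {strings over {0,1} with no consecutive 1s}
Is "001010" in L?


'11' does not occur

Yes, "001010" is in L


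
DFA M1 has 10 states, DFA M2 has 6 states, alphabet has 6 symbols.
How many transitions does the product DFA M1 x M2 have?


Product DFA has 10 * 6 = 60 states.
Each has 6 transitions: 60 * 6 = 360

360


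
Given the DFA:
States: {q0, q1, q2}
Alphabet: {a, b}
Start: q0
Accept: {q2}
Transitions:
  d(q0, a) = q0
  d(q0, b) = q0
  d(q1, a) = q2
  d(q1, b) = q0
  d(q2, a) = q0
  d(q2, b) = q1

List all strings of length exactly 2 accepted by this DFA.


All strings of length 2: 4 total
Accepted: 0

None


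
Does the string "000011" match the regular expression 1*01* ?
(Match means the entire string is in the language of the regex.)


|string| = 6; first = '0'; last = '1'

No, "000011" does not match 1*01*


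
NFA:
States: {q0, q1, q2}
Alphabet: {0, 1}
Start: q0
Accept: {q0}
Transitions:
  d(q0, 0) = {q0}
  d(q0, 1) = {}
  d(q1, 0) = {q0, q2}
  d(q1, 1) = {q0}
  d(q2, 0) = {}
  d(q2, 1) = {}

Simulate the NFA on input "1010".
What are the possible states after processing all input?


Start: {q0}
  --1--> {}
  --0--> {}
  --1--> {}
  --0--> {}

{} (empty set, no valid transitions)


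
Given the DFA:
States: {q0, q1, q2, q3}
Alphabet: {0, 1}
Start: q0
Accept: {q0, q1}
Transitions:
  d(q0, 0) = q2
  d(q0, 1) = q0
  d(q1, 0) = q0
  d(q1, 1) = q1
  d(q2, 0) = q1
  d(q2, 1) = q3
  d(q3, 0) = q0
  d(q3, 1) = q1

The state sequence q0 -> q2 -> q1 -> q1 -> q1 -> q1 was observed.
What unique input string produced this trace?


Trace back each transition to find the symbol:
  q0 --[0]--> q2
  q2 --[0]--> q1
  q1 --[1]--> q1
  q1 --[1]--> q1
  q1 --[1]--> q1

"00111"


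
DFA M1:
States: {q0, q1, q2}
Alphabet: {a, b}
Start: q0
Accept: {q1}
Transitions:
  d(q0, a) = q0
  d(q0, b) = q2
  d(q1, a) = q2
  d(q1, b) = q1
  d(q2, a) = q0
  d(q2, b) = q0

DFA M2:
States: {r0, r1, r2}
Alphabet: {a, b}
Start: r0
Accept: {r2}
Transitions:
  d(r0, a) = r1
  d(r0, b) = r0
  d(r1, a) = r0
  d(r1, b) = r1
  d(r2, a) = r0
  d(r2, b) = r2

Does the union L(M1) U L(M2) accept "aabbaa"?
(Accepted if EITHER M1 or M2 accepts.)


M1: final=q0 accepted=False
M2: final=r0 accepted=False

No, union rejects (neither accepts)


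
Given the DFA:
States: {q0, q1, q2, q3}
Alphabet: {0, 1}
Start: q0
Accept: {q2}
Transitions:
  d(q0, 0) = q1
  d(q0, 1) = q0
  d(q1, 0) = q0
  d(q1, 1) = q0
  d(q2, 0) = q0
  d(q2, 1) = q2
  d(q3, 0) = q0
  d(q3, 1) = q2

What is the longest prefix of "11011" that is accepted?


Run the DFA, marking each prefix where the state is accepting:
  "" -> q0 [reject]
  "1" -> q0 [reject]
  "11" -> q0 [reject]
  "110" -> q1 [reject]
  "1101" -> q0 [reject]
  "11011" -> q0 [reject]

No prefix is accepted


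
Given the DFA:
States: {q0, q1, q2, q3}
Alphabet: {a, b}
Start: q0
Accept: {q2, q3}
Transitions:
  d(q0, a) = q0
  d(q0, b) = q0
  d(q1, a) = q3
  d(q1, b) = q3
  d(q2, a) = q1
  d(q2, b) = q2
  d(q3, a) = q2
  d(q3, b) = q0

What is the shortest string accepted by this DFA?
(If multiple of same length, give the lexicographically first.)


BFS by string length (lex-first path to each state shown):
  len 0: q0<-""
  len 1: q0<-"a"
  len 2: q0<-"aa"
  len 3: q0<-"aaa"
  len 4: q0<-"aaaa"
  len 5: q0<-"aaaaa"
  len 6: q0<-"aaaaaa"
  len 7: q0<-"aaaaaaa"
  len 8: q0<-"aaaaaaaa"

No string accepted (empty language)


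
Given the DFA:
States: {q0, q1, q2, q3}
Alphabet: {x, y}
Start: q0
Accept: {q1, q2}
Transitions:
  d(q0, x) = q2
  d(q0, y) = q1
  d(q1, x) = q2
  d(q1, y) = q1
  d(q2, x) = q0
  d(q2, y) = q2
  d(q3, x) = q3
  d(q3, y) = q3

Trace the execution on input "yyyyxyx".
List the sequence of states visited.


Input: yyyyxyx
d(q0, y) = q1
d(q1, y) = q1
d(q1, y) = q1
d(q1, y) = q1
d(q1, x) = q2
d(q2, y) = q2
d(q2, x) = q0


q0 -> q1 -> q1 -> q1 -> q1 -> q2 -> q2 -> q0


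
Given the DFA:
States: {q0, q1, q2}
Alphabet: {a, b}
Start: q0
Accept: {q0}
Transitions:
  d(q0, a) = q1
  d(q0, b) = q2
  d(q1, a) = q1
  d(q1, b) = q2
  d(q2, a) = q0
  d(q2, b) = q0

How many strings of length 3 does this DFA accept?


Enumerating all length-3 strings:
  "aaa" -> q1 [reject]
  "aab" -> q2 [reject]
  "aba" -> q0 [accept]
  "abb" -> q0 [accept]
  "baa" -> q1 [reject]
  "bab" -> q2 [reject]
  "bba" -> q1 [reject]
  "bbb" -> q2 [reject]

2 out of 8


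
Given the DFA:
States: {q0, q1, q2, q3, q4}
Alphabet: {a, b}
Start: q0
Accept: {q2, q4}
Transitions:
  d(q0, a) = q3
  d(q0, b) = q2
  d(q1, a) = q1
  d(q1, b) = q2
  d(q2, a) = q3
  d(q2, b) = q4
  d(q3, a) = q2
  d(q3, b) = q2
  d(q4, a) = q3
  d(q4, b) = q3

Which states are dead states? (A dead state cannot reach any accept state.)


Forward reachability from each state:
  q0 -> reaches accept state q2 (live)
  q1 -> reaches accept state q2 (live)
  q2 -> reaches accept state q2 (live)
  q3 -> reaches accept state q2 (live)
  q4 -> reaches accept state q2 (live)

None (all states can reach an accept state)


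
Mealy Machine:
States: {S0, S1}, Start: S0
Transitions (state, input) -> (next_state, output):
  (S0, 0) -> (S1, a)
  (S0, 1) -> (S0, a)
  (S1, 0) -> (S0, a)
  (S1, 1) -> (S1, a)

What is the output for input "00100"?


Step-by-step:
  (S0, 0) -> (S1, a)
  (S1, 0) -> (S0, a)
  (S0, 1) -> (S0, a)
  (S0, 0) -> (S1, a)
  (S1, 0) -> (S0, a)

"aaaaa"


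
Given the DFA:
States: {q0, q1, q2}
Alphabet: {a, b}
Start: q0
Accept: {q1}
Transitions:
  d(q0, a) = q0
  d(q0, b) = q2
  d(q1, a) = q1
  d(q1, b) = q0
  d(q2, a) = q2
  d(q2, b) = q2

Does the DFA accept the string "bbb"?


Trace: q0 -> q2 -> q2 -> q2
Final state: q2
Accept states: {q1}

No, rejected (final state q2 is not an accept state)


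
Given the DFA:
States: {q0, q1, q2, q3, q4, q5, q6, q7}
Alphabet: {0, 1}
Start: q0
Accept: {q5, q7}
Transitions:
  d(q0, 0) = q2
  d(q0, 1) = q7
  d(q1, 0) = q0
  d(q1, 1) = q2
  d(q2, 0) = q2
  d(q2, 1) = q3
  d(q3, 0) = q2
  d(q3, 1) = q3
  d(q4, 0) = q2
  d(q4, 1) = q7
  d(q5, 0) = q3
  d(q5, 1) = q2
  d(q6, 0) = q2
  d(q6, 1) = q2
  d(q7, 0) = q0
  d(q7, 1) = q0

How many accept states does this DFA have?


Accept states listed: {q5, q7}
Counting: q5(1) q7(2)

2


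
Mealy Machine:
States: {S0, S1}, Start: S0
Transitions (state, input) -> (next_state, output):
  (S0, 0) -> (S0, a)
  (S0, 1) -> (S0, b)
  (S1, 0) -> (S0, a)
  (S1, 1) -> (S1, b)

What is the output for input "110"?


Step-by-step:
  (S0, 1) -> (S0, b)
  (S0, 1) -> (S0, b)
  (S0, 0) -> (S0, a)

"bba"


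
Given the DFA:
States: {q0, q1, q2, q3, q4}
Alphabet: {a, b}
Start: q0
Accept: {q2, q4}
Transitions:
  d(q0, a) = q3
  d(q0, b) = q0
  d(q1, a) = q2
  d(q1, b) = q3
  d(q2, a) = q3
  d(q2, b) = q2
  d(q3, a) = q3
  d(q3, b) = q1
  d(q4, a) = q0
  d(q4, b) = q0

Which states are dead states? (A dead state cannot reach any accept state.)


Forward reachability from each state:
  q0 -> reaches accept state q2 (live)
  q1 -> reaches accept state q2 (live)
  q2 -> reaches accept state q2 (live)
  q3 -> reaches accept state q2 (live)
  q4 -> reaches accept state q2 (live)

None (all states can reach an accept state)


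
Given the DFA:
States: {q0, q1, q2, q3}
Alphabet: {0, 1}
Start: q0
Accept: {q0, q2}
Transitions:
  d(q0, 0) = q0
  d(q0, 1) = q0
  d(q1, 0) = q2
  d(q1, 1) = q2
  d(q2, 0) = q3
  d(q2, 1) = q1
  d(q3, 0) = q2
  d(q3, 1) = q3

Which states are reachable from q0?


BFS from q0:
  layer 0: {q0}

{q0}


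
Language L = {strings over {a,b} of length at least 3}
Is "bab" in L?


length = 3

Yes, "bab" is in L


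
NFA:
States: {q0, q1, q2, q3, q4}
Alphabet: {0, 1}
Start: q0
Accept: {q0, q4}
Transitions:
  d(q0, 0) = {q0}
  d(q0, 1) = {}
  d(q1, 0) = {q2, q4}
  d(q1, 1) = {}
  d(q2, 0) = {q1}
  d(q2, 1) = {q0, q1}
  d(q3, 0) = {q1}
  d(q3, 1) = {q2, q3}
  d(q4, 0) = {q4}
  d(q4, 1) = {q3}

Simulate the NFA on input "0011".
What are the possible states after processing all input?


Start: {q0}
  --0--> {q0}
  --0--> {q0}
  --1--> {}
  --1--> {}

{} (empty set, no valid transitions)


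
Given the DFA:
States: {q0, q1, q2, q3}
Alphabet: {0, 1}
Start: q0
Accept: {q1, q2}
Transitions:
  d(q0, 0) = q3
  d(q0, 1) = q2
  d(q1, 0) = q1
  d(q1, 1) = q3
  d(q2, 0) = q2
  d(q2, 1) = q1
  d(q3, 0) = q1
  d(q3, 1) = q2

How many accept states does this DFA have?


Accept states listed: {q1, q2}
Counting: q1(1) q2(2)

2


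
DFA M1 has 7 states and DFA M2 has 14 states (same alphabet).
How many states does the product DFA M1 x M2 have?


Product construction pairs every M1 state with every M2 state.
7 * 14 = 98

98


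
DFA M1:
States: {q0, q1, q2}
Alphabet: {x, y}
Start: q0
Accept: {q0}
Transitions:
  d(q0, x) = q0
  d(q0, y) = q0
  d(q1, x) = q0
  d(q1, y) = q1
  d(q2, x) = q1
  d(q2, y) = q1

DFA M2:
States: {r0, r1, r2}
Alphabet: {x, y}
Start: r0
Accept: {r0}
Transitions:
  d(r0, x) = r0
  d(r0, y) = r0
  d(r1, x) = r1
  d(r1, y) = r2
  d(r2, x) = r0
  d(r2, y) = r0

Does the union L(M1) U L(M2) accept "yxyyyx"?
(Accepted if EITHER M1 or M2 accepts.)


M1: final=q0 accepted=True
M2: final=r0 accepted=True

Yes, union accepts


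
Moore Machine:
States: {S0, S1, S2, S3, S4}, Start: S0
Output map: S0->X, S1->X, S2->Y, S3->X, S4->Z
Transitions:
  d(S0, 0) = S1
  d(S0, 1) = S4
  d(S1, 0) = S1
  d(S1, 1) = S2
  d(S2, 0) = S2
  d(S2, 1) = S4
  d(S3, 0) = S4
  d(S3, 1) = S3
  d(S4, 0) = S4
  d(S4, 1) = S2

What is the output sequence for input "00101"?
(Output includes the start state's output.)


Start: S0 (output X)
  --0--> S1 (output X)
  --0--> S1 (output X)
  --1--> S2 (output Y)
  --0--> S2 (output Y)
  --1--> S4 (output Z)

"XXXYYZ"


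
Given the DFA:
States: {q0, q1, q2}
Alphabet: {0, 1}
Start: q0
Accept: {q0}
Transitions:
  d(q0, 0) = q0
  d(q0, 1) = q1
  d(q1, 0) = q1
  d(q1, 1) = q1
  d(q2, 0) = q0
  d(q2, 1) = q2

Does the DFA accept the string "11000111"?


Trace: q0 -> q1 -> q1 -> q1 -> q1 -> q1 -> q1 -> q1 -> q1
Final state: q1
Accept states: {q0}

No, rejected (final state q1 is not an accept state)


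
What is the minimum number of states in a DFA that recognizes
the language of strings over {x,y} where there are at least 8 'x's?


States: count = 0, 1, ..., 7, and a final '>= 8' state.
Total: 8 + 1 = 9. Accept = '>= 8' state.

9


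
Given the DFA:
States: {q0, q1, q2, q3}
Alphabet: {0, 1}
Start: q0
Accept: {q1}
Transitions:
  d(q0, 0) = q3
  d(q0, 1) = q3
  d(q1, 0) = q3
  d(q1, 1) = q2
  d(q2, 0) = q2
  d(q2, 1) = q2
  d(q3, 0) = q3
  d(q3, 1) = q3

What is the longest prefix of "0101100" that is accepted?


Run the DFA, marking each prefix where the state is accepting:
  "" -> q0 [reject]
  "0" -> q3 [reject]
  "01" -> q3 [reject]
  "010" -> q3 [reject]
  "0101" -> q3 [reject]
  "01011" -> q3 [reject]
  "010110" -> q3 [reject]
  "0101100" -> q3 [reject]

No prefix is accepted


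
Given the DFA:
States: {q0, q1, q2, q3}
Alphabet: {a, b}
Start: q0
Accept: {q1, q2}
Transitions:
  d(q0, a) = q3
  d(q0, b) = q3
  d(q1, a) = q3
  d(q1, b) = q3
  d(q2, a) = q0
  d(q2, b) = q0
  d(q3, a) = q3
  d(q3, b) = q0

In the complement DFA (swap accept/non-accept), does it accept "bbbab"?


Trace: q0 -> q3 -> q0 -> q3 -> q3 -> q0
Final: q0
Original accept: {q1, q2}
Complement: q0 is not in original accept

Yes, complement accepts (original rejects)


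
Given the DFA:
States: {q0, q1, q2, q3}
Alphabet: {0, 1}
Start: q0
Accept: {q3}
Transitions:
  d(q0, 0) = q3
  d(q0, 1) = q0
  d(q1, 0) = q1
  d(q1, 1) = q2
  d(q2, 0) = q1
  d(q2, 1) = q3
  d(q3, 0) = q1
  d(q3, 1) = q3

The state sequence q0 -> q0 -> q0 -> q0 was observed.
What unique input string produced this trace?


Trace back each transition to find the symbol:
  q0 --[1]--> q0
  q0 --[1]--> q0
  q0 --[1]--> q0

"111"
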